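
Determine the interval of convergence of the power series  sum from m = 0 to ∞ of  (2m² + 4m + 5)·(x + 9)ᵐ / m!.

(−∞, ∞)

Ratio test: |a_{m+1}/a_m| = (2(m+1)² + 4(m+1) + 5)/(2m² + 4m + 5) · 1/(m+1) → 0 as m → ∞.
The limit is 0, so the series converges for all x; R = ∞.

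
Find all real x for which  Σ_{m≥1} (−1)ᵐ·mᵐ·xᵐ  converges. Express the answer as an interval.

{0}

By the Cauchy root test, |a_m|^(1/m) = m → ∞.
The root grows without bound, so R = 0 (convergence only at x = 0).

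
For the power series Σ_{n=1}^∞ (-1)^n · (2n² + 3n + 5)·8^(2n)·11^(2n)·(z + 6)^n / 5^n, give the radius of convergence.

R = 5/7744

Ratio test: |a_{n+1}/a_n| = [(2(n+1)² + 3(n+1) + 5)/(2n² + 3n + 5)] · 64·121/5 → 7744/5 as n → ∞.
Hence the series converges for |z + 6| < 1/(7744/5) = 5/7744, so the radius of convergence is 5/7744.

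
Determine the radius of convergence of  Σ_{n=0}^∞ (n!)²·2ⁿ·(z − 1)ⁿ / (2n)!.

By the ratio test, |a_{n+1}/a_n| = (n+1)²/[(2n+1)·(2n+2)] · 2 → 1/2.
Thus R = 1/(1/2) = 2.

R = 2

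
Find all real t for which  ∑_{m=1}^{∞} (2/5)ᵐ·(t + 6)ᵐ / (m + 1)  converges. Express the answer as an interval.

[-17/2, -7/2)

The ratio of consecutive coefficients is [(m + 1)/((m+1) + 1)] · 2/5 → 2/5.
Convergence for |t + 6| · 2/5 < 1, i.e. |t + 6| < 5/2. So R = 5/2.
At t = -7/2: comparison with the harmonic series Σ 1/m shows the series diverges.
When t = -17/2, the terms alternate in sign and decrease monotonically to 0 in absolute value (size ~ c/m), so the alternating series test gives convergence.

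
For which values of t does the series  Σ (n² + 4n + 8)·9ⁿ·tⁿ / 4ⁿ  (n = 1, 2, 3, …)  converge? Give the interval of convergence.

(-4/9, 4/9)

Apply the ratio test: |a_{n+1}| / |a_n| = [((n+1)² + 4(n+1) + 8)/(n² + 4n + 8)] · 9/4, which tends to 9/4 as n → ∞.
Hence the series converges for |t| < 1/(9/4) = 4/9, so the radius of convergence is 4/9.
Endpoint t = 4/9: the terms do not tend to 0, so the series diverges.
Endpoint t = -4/9: the n-th term does not approach 0; divergence by the term test.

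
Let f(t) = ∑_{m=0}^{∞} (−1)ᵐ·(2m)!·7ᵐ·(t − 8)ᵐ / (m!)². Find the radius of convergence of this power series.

Apply the ratio test: |a_{m+1}| / |a_m| = (2m+1)·(2m+2)/(m+1)² · 7, which tends to 28 as m → ∞.
Convergence for |t − 8| · 28 < 1, i.e. |t − 8| < 1/28. So R = 1/28.

R = 1/28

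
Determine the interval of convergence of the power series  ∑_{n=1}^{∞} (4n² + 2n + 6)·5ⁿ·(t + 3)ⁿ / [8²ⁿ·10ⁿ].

The ratio of consecutive coefficients is [(4(n+1)² + 2(n+1) + 6)/(4n² + 2n + 6)] · 5/(64·10) → 1/128.
Convergence for |t + 3| · 1/128 < 1, i.e. |t + 3| < 128. So R = 128.
When t = 125, the terms do not tend to 0, so the series diverges.
Endpoint t = -131: the terms do not tend to 0, so the series diverges.

(-131, 125)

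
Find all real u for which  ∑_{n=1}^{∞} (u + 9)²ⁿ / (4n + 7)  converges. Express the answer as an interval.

The ratio of consecutive coefficients is (4n + 7)/(4(n+1) + 7) → 1.
Since the exponent of (u + 9) increases by 2 each term, convergence requires |u + 9|² < 1, hence R = 1.
At u = -8: comparison with the harmonic series Σ 1/n shows the series diverges.
Endpoint u = -10: the terms behave like c/n; limit comparison with the harmonic series gives divergence.

(-10, -8)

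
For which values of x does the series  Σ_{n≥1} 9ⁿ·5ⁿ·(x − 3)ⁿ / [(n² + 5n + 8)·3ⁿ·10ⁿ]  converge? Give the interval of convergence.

By the ratio test, |a_{n+1}/a_n| = [(n² + 5n + 8)/((n+1)² + 5(n+1) + 8)] · 9·5/(3·10) → 3/2.
Hence the series converges for |x − 3| < 1/(3/2) = 2/3, so the radius of convergence is 2/3.
Check x = 11/3: absolute convergence follows by limit comparison with Σ 1/n².
At x = 7/3: the terms are on the order of 1/n², so the series converges absolutely by comparison with the p-series (p = 2 > 1).

[7/3, 11/3]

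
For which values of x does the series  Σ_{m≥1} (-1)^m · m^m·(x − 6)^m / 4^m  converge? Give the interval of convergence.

By the Cauchy root test, |a_m|^(1/m) = m/4 → ∞.
The root grows without bound, so R = 0 (convergence only at x = 6).

{6}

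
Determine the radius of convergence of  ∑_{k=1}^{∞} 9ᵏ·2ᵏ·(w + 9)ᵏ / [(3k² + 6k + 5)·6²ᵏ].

Apply the ratio test: |a_{k+1}| / |a_k| = [(3k² + 6k + 5)/(3(k+1)² + 6(k+1) + 5)] · 9·2/36, which tends to 1/2 as k → ∞.
Hence the series converges for |w + 9| < 1/(1/2) = 2, so the radius of convergence is 2.

R = 2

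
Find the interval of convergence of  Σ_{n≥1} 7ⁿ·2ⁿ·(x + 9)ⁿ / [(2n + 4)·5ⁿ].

By the ratio test, |a_{n+1}/a_n| = [(2n + 4)/(2(n+1) + 4)] · 7·2/5 → 14/5.
Thus R = 1/(14/5) = 5/14.
Endpoint x = -121/14: the terms behave like c/n; limit comparison with the harmonic series gives divergence.
At x = -131/14: an alternating series whose terms decrease to 0 in absolute value, so it converges by the Leibniz criterion.

[-131/14, -121/14)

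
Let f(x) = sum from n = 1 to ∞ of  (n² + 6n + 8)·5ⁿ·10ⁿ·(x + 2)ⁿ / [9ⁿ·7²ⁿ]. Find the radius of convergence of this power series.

Ratio test: |a_{n+1}/a_n| = [((n+1)² + 6(n+1) + 8)/(n² + 6n + 8)] · 5·10/(9·49) → 50/441 as n → ∞.
Thus R = 1/(50/441) = 441/50.

R = 441/50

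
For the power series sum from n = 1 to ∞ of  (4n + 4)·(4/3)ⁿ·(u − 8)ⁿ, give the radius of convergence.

R = 3/4

The ratio of consecutive coefficients is [(4(n+1) + 4)/(4n + 4)] · 4/3 → 4/3.
Convergence for |u − 8| · 4/3 < 1, i.e. |u − 8| < 3/4. So R = 3/4.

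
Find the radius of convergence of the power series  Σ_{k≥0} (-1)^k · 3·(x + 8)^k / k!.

Apply the ratio test: |a_{k+1}| / |a_k| = 3/3 · 1/(k+1), which tends to 0 as k → ∞.
The ratio tends to 0 regardless of x, hence R = ∞.

R = ∞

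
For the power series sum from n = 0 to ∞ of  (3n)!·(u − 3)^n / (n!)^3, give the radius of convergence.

The ratio of consecutive coefficients is (3n+1)·(3n+2)·(3n+3)/(n+1)³ → 27.
Hence the series converges for |u − 3| < 1/(27) = 1/27, so the radius of convergence is 1/27.

R = 1/27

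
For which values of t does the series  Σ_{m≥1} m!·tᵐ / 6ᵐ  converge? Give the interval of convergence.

Ratio test: |a_{m+1}/a_m| = (m+1) · 1/6 → ∞ as m → ∞.
Since the ratio → ∞, the series diverges for every t ≠ 0, and R = 0.

{0}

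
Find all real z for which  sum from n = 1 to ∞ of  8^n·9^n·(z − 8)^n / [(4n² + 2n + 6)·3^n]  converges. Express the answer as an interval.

Ratio test: |a_{n+1}/a_n| = [(4n² + 2n + 6)/(4(n+1)² + 2(n+1) + 6)] · 8·9/3 → 24 as n → ∞.
Thus R = 1/(24) = 1/24.
When z = 193/24, the terms are on the order of 1/n², so the series converges absolutely by comparison with the p-series (p = 2 > 1).
At z = 191/24: the terms are on the order of 1/n², so the series converges absolutely by comparison with the p-series (p = 2 > 1).

[191/24, 193/24]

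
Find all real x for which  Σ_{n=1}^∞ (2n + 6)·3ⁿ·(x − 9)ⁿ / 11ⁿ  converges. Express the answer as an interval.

(16/3, 38/3)

The ratio of consecutive coefficients is [(2(n+1) + 6)/(2n + 6)] · 3/11 → 3/11.
Thus R = 1/(3/11) = 11/3.
When x = 38/3, the terms do not tend to 0, so the series diverges.
Check x = 16/3: the terms do not tend to 0, so the series diverges.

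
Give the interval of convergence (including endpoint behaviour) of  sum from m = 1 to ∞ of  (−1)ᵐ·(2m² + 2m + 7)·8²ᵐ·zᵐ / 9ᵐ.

Apply the ratio test: |a_{m+1}| / |a_m| = [(2(m+1)² + 2(m+1) + 7)/(2m² + 2m + 7)] · 64/9, which tends to 64/9 as m → ∞.
Convergence for |z| · 64/9 < 1, i.e. |z| < 9/64. So R = 9/64.
When z = 9/64, the m-th term does not approach 0; divergence by the term test.
When z = -9/64, the terms have absolute value of order m², which does not tend to 0, so the series diverges by the divergence test.

(-9/64, 9/64)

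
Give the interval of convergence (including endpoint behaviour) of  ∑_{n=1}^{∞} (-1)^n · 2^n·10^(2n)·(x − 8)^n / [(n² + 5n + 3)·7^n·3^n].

Ratio test: |a_{n+1}/a_n| = [(n² + 5n + 3)/((n+1)² + 5(n+1) + 3)] · 2·100/(7·3) → 200/21 as n → ∞.
Thus R = 1/(200/21) = 21/200.
At x = 1621/200: absolute convergence follows by limit comparison with Σ 1/n².
Check x = 1579/200: the series is dominated by a constant times Σ 1/n², which converges (p = 2 > 1).

[1579/200, 1621/200]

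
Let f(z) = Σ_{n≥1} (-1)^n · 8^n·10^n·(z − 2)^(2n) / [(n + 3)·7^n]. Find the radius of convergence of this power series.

R = √35/20

Ratio test: |a_{n+1}/a_n| = [(n + 3)/((n+1) + 3)] · 8·10/7 → 80/7 as n → ∞.
Writing y = (z − 2)², the series in y has radius 7/80, so |z − 2| < √(7/80) and R = √35/20.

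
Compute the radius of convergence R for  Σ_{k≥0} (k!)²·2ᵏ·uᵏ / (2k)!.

Ratio test: |a_{k+1}/a_k| = (k+1)²/[(2k+1)·(2k+2)] · 2 → 1/2 as k → ∞.
Convergence for |u| · 1/2 < 1, i.e. |u| < 2. So R = 2.

R = 2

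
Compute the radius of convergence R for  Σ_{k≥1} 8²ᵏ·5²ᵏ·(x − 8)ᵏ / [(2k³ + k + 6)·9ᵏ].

By the ratio test, |a_{k+1}/a_k| = [(2k³ + k + 6)/(2(k+1)³ + (k+1) + 6)] · 64·25/9 → 1600/9.
The series converges when 1600/9 · |x − 8| < 1, giving R = 9/1600.

R = 9/1600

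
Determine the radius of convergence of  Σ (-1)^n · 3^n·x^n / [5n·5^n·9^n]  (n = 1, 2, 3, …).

Ratio test: |a_{n+1}/a_n| = [5n/5(n+1)] · 3/(5·9) → 1/15 as n → ∞.
Hence the series converges for |x| < 1/(1/15) = 15, so the radius of convergence is 15.

R = 15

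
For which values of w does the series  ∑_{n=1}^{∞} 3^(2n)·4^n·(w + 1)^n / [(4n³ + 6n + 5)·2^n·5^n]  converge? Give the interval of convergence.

[-23/18, -13/18]

Apply the ratio test: |a_{n+1}| / |a_n| = [(4n³ + 6n + 5)/(4(n+1)³ + 6(n+1) + 5)] · 9·4/(2·5), which tends to 18/5 as n → ∞.
Thus R = 1/(18/5) = 5/18.
When w = -13/18, absolute convergence follows by limit comparison with Σ 1/n³.
Check w = -23/18: the series is dominated by a constant times Σ 1/n³, which converges (p = 3 > 1).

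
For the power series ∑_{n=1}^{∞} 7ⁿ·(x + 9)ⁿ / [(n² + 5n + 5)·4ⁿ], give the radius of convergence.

The ratio of consecutive coefficients is [(n² + 5n + 5)/((n+1)² + 5(n+1) + 5)] · 7/4 → 7/4.
Hence the series converges for |x + 9| < 1/(7/4) = 4/7, so the radius of convergence is 4/7.

R = 4/7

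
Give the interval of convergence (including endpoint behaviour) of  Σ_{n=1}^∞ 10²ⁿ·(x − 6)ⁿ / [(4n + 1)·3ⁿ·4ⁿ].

Apply the ratio test: |a_{n+1}| / |a_n| = [(4n + 1)/(4(n+1) + 1)] · 100/(3·4), which tends to 25/3 as n → ∞.
The series converges when 25/3 · |x − 6| < 1, giving R = 3/25.
At x = 153/25: comparison with the harmonic series Σ 1/n shows the series diverges.
Endpoint x = 147/25: convergence follows from the alternating series test (terms decrease monotonically to 0).

[147/25, 153/25)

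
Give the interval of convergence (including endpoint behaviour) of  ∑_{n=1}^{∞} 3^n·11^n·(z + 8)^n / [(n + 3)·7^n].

[-271/33, -257/33)

By the ratio test, |a_{n+1}/a_n| = [(n + 3)/((n+1) + 3)] · 3·11/7 → 33/7.
Convergence for |z + 8| · 33/7 < 1, i.e. |z + 8| < 7/33. So R = 7/33.
Endpoint z = -257/33: comparison with the harmonic series Σ 1/n shows the series diverges.
Check z = -271/33: convergence follows from the alternating series test (terms decrease monotonically to 0).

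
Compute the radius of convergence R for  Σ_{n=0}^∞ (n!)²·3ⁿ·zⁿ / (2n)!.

R = 4/3

Apply the ratio test: |a_{n+1}| / |a_n| = (n+1)²/[(2n+1)·(2n+2)] · 3, which tends to 3/4 as n → ∞.
Hence the series converges for |z| < 1/(3/4) = 4/3, so the radius of convergence is 4/3.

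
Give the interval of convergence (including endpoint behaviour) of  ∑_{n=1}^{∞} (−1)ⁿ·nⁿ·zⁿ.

{0}

By the Cauchy root test, |a_n|^(1/n) = n → ∞.
The root grows without bound, so R = 0 (convergence only at z = 0).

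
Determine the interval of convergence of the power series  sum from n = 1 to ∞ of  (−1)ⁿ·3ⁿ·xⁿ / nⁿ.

(−∞, ∞)

Applying the root test, |a_n|^(1/n) = 3/n → 0.
The limit is 0 for every x, so R = ∞.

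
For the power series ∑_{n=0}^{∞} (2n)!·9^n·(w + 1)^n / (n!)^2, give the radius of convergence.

R = 1/36

Ratio test: |a_{n+1}/a_n| = (2n+1)·(2n+2)/(n+1)² · 9 → 36 as n → ∞.
Hence the series converges for |w + 1| < 1/(36) = 1/36, so the radius of convergence is 1/36.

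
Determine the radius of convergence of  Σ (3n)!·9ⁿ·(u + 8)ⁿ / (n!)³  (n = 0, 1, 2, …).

By the ratio test, |a_{n+1}/a_n| = (3n+1)·(3n+2)·(3n+3)/(n+1)³ · 9 → 243.
Convergence for |u + 8| · 243 < 1, i.e. |u + 8| < 1/243. So R = 1/243.

R = 1/243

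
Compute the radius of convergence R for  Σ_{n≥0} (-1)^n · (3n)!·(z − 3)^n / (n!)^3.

R = 1/27

Apply the ratio test: |a_{n+1}| / |a_n| = (3n+1)·(3n+2)·(3n+3)/(n+1)³, which tends to 27 as n → ∞.
Thus R = 1/(27) = 1/27.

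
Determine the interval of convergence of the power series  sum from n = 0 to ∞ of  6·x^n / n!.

(−∞, ∞)

By the ratio test, |a_{n+1}/a_n| = 6/6 · 1/(n+1) → 0.
The limit is 0, so the series converges for all x; R = ∞.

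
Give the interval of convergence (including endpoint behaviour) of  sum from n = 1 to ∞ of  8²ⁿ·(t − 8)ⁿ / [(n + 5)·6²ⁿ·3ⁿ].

[101/16, 155/16)

By the ratio test, |a_{n+1}/a_n| = [(n + 5)/((n+1) + 5)] · 64/(36·3) → 16/27.
The series converges when 16/27 · |t − 8| < 1, giving R = 27/16.
When t = 155/16, the terms are asymptotic to a nonzero constant times 1/n, so the series diverges by limit comparison with Σ 1/n.
When t = 101/16, convergence follows from the alternating series test (terms decrease monotonically to 0).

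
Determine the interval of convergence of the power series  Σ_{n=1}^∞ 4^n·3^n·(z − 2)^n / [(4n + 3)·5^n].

The ratio of consecutive coefficients is [(4n + 3)/(4(n+1) + 3)] · 4·3/5 → 12/5.
Thus R = 1/(12/5) = 5/12.
When z = 29/12, comparison with the harmonic series Σ 1/n shows the series diverges.
Endpoint z = 19/12: an alternating series whose terms decrease to 0 in absolute value, so it converges by the Leibniz criterion.

[19/12, 29/12)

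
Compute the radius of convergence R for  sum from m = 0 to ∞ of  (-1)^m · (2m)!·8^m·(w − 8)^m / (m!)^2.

The ratio of consecutive coefficients is (2m+1)·(2m+2)/(m+1)² · 8 → 32.
Hence the series converges for |w − 8| < 1/(32) = 1/32, so the radius of convergence is 1/32.

R = 1/32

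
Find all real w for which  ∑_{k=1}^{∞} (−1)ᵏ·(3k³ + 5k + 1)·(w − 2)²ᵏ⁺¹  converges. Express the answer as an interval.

Apply the ratio test: |a_{k+1}| / |a_k| = (3(k+1)³ + 5(k+1) + 1)/(3k³ + 5k + 1), which tends to 1 as k → ∞.
Since the exponent of (w − 2) increases by 2 each term, convergence requires |w − 2|² < 1, hence R = 1.
Endpoint w = 3: the terms do not tend to 0, so the series diverges.
Check w = 1: the terms have absolute value of order k³, which does not tend to 0, so the series diverges by the divergence test.

(1, 3)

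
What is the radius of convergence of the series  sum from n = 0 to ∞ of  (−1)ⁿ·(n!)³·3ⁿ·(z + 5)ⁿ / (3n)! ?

The ratio of consecutive coefficients is (n+1)³/[(3n+1)·(3n+2)·(3n+3)] · 3 → 1/9.
The series converges when 1/9 · |z + 5| < 1, giving R = 9.

R = 9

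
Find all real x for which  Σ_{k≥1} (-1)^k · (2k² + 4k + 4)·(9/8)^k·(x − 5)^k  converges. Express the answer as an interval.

(37/9, 53/9)

Ratio test: |a_{k+1}/a_k| = [(2(k+1)² + 4(k+1) + 4)/(2k² + 4k + 4)] · 9/8 → 9/8 as k → ∞.
Convergence for |x − 5| · 9/8 < 1, i.e. |x − 5| < 8/9. So R = 8/9.
Check x = 53/9: the terms do not tend to 0, so the series diverges.
When x = 37/9, the terms have absolute value of order k², which does not tend to 0, so the series diverges by the divergence test.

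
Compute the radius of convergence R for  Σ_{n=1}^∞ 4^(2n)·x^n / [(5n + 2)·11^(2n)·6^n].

By the ratio test, |a_{n+1}/a_n| = [(5n + 2)/(5(n+1) + 2)] · 16/(121·6) → 8/363.
Hence the series converges for |x| < 1/(8/363) = 363/8, so the radius of convergence is 363/8.

R = 363/8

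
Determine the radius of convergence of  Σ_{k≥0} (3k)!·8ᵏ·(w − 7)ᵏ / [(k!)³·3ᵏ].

Apply the ratio test: |a_{k+1}| / |a_k| = (3k+1)·(3k+2)·(3k+3)/(k+1)³ · 8/3, which tends to 72 as k → ∞.
Convergence for |w − 7| · 72 < 1, i.e. |w − 7| < 1/72. So R = 1/72.

R = 1/72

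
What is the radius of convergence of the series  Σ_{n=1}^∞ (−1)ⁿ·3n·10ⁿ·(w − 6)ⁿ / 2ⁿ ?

R = 1/5

Ratio test: |a_{n+1}/a_n| = [3(n+1)/3n] · 10/2 → 5 as n → ∞.
The series converges when 5 · |w − 6| < 1, giving R = 1/5.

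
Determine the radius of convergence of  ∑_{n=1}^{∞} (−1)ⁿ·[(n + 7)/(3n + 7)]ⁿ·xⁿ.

R = 3

By the Cauchy root test, |a_n|^(1/n) = (n + 7)/(3n + 7) → 1/3.
Convergence for |x| · 1/3 < 1, i.e. |x| < 3. So R = 3.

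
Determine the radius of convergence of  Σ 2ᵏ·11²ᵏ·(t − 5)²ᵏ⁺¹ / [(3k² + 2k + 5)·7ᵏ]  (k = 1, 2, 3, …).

The ratio of consecutive coefficients is [(3k² + 2k + 5)/(3(k+1)² + 2(k+1) + 5)] · 2·121/7 → 242/7.
Since the exponent of (t − 5) increases by 2 each term, convergence requires |t − 5|² < 7/242, hence R = √14/22.

R = √14/22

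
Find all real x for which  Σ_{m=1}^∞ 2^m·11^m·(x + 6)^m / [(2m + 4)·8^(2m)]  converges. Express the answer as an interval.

[-98/11, -34/11)

By the ratio test, |a_{m+1}/a_m| = [(2m + 4)/(2(m+1) + 4)] · 2·11/64 → 11/32.
The series converges when 11/32 · |x + 6| < 1, giving R = 32/11.
Check x = -34/11: comparison with the harmonic series Σ 1/m shows the series diverges.
When x = -98/11, convergence follows from the alternating series test (terms decrease monotonically to 0).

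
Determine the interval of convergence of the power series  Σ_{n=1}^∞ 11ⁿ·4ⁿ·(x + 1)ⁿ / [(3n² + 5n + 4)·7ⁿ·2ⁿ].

[-29/22, -15/22]

Apply the ratio test: |a_{n+1}| / |a_n| = [(3n² + 5n + 4)/(3(n+1)² + 5(n+1) + 4)] · 11·4/(7·2), which tends to 22/7 as n → ∞.
Convergence for |x + 1| · 22/7 < 1, i.e. |x + 1| < 7/22. So R = 7/22.
When x = -15/22, absolute convergence follows by limit comparison with Σ 1/n².
When x = -29/22, the terms are on the order of 1/n², so the series converges absolutely by comparison with the p-series (p = 2 > 1).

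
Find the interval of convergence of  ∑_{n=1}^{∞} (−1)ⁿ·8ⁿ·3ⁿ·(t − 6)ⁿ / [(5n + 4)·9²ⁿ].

(21/8, 75/8]

Ratio test: |a_{n+1}/a_n| = [(5n + 4)/(5(n+1) + 4)] · 8·3/81 → 8/27 as n → ∞.
The series converges when 8/27 · |t − 6| < 1, giving R = 27/8.
Check t = 75/8: convergence follows from the alternating series test (terms decrease monotonically to 0).
At t = 21/8: comparison with the harmonic series Σ 1/n shows the series diverges.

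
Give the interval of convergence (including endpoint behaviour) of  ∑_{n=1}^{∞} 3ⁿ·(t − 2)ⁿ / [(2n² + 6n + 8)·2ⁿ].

[4/3, 8/3]

Apply the ratio test: |a_{n+1}| / |a_n| = [(2n² + 6n + 8)/(2(n+1)² + 6(n+1) + 8)] · 3/2, which tends to 3/2 as n → ∞.
The series converges when 3/2 · |t − 2| < 1, giving R = 2/3.
At t = 8/3: the series is dominated by a constant times Σ 1/n², which converges (p = 2 > 1).
Endpoint t = 4/3: absolute convergence follows by limit comparison with Σ 1/n².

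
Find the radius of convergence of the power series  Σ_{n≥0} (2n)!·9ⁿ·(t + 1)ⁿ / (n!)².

The ratio of consecutive coefficients is (2n+1)·(2n+2)/(n+1)² · 9 → 36.
The series converges when 36 · |t + 1| < 1, giving R = 1/36.

R = 1/36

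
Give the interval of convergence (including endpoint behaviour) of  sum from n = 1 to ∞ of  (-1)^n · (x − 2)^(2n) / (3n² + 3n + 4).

The ratio of consecutive coefficients is (3n² + 3n + 4)/(3(n+1)² + 3(n+1) + 4) → 1.
Since the exponent of (x − 2) increases by 2 each term, convergence requires |x − 2|² < 1, hence R = 1.
When x = 3, the series is dominated by a constant times Σ 1/n², which converges (p = 2 > 1).
Endpoint x = 1: absolute convergence follows by limit comparison with Σ 1/n².

[1, 3]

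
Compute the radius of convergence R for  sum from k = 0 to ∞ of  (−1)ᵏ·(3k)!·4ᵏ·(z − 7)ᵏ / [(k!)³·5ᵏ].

R = 5/108

By the ratio test, |a_{k+1}/a_k| = (3k+1)·(3k+2)·(3k+3)/(k+1)³ · 4/5 → 108/5.
The series converges when 108/5 · |z − 7| < 1, giving R = 5/108.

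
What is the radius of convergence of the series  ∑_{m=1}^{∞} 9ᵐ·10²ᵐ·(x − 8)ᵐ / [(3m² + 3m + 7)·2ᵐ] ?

R = 1/450

By the ratio test, |a_{m+1}/a_m| = [(3m² + 3m + 7)/(3(m+1)² + 3(m+1) + 7)] · 9·100/2 → 450.
Hence the series converges for |x − 8| < 1/(450) = 1/450, so the radius of convergence is 1/450.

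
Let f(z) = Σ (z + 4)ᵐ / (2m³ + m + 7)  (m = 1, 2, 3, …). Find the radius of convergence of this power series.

By the ratio test, |a_{m+1}/a_m| = (2m³ + m + 7)/(2(m+1)³ + (m+1) + 7) → 1.
Hence R = 1.

R = 1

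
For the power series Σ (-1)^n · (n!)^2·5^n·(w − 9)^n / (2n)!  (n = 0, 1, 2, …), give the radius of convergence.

R = 4/5

Ratio test: |a_{n+1}/a_n| = (n+1)²/[(2n+1)·(2n+2)] · 5 → 5/4 as n → ∞.
The series converges when 5/4 · |w − 9| < 1, giving R = 4/5.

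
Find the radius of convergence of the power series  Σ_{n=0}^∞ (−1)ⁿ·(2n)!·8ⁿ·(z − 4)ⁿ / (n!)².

Ratio test: |a_{n+1}/a_n| = (2n+1)·(2n+2)/(n+1)² · 8 → 32 as n → ∞.
Convergence for |z − 4| · 32 < 1, i.e. |z − 4| < 1/32. So R = 1/32.

R = 1/32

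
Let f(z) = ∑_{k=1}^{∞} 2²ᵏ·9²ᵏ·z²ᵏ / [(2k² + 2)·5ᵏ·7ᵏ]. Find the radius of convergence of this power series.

R = √35/18

Apply the ratio test: |a_{k+1}| / |a_k| = [(2k² + 2)/(2(k+1)² + 2)] · 4·81/(5·7), which tends to 324/35 as k → ∞.
Successive powers of z differ by 2, so the series converges when |z|² · 324/35 < 1, i.e. |z| < √(35/324). So R = √35/18.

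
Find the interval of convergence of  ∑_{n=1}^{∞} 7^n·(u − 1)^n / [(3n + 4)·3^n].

Apply the ratio test: |a_{n+1}| / |a_n| = [(3n + 4)/(3(n+1) + 4)] · 7/3, which tends to 7/3 as n → ∞.
Thus R = 1/(7/3) = 3/7.
Check u = 10/7: the terms are asymptotic to a nonzero constant times 1/n, so the series diverges by limit comparison with Σ 1/n.
Check u = 4/7: convergence follows from the alternating series test (terms decrease monotonically to 0).

[4/7, 10/7)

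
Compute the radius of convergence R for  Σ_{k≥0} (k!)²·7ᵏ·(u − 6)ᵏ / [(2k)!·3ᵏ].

R = 12/7

By the ratio test, |a_{k+1}/a_k| = (k+1)²/[(2k+1)·(2k+2)] · 7/3 → 7/12.
Hence the series converges for |u − 6| < 1/(7/12) = 12/7, so the radius of convergence is 12/7.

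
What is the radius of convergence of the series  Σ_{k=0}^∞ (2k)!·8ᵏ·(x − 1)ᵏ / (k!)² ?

R = 1/32

Ratio test: |a_{k+1}/a_k| = (2k+1)·(2k+2)/(k+1)² · 8 → 32 as k → ∞.
Thus R = 1/(32) = 1/32.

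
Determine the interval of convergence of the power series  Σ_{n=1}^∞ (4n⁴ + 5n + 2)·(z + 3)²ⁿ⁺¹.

By the ratio test, |a_{n+1}/a_n| = (4(n+1)⁴ + 5(n+1) + 2)/(4n⁴ + 5n + 2) → 1.
Successive powers of (z + 3) differ by 2, so the series converges when |z + 3|² · 1 < 1, i.e. |z + 3| < √(1) = 1. So R = 1.
Check z = -2: the terms do not tend to 0, so the series diverges.
Check z = -4: the terms have absolute value of order n⁴, which does not tend to 0, so the series diverges by the divergence test.

(-4, -2)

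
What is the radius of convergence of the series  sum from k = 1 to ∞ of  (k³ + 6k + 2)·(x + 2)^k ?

R = 1

The ratio of consecutive coefficients is ((k+1)³ + 6(k+1) + 2)/(k³ + 6k + 2) → 1.
Hence R = 1.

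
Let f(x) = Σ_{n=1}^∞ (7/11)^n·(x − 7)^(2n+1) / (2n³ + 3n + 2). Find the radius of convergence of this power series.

The ratio of consecutive coefficients is [(2n³ + 3n + 2)/(2(n+1)³ + 3(n+1) + 2)] · 7/11 → 7/11.
Writing y = (x − 7)², the series in y has radius 11/7, so |x − 7| < √(11/7) and R = √77/7.

R = √77/7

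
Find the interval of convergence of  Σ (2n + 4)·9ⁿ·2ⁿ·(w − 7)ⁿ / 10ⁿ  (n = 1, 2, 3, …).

(58/9, 68/9)

Ratio test: |a_{n+1}/a_n| = [(2(n+1) + 4)/(2n + 4)] · 9·2/10 → 9/5 as n → ∞.
Hence the series converges for |w − 7| < 1/(9/5) = 5/9, so the radius of convergence is 5/9.
At w = 68/9: the n-th term does not approach 0; divergence by the term test.
Check w = 58/9: the terms have absolute value of order n, which does not tend to 0, so the series diverges by the divergence test.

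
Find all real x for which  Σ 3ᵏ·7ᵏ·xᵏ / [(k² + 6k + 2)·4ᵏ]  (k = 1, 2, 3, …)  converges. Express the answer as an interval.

Apply the ratio test: |a_{k+1}| / |a_k| = [(k² + 6k + 2)/((k+1)² + 6(k+1) + 2)] · 3·7/4, which tends to 21/4 as k → ∞.
The series converges when 21/4 · |x| < 1, giving R = 4/21.
At x = 4/21: absolute convergence follows by limit comparison with Σ 1/k².
At x = -4/21: absolute convergence follows by limit comparison with Σ 1/k².

[-4/21, 4/21]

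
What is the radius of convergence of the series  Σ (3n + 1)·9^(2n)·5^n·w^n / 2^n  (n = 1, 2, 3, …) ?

R = 2/405

Apply the ratio test: |a_{n+1}| / |a_n| = [(3(n+1) + 1)/(3n + 1)] · 81·5/2, which tends to 405/2 as n → ∞.
The series converges when 405/2 · |w| < 1, giving R = 2/405.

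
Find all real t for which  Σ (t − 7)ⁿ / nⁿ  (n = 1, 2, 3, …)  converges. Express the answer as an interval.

(−∞, ∞)

By the Cauchy root test, |a_n|^(1/n) = 1/n → 0.
The limit is 0 for every t, so R = ∞.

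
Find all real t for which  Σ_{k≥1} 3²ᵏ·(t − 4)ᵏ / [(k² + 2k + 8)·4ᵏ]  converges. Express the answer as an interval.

[32/9, 40/9]

The ratio of consecutive coefficients is [(k² + 2k + 8)/((k+1)² + 2(k+1) + 8)] · 9/4 → 9/4.
Convergence for |t − 4| · 9/4 < 1, i.e. |t − 4| < 4/9. So R = 4/9.
Check t = 40/9: the series is dominated by a constant times Σ 1/k², which converges (p = 2 > 1).
Endpoint t = 32/9: the series is dominated by a constant times Σ 1/k², which converges (p = 2 > 1).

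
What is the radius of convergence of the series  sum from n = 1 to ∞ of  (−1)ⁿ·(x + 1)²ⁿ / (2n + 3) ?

R = 1

By the ratio test, |a_{n+1}/a_n| = (2n + 3)/(2(n+1) + 3) → 1.
Since the exponent of (x + 1) increases by 2 each term, convergence requires |x + 1|² < 1, hence R = 1.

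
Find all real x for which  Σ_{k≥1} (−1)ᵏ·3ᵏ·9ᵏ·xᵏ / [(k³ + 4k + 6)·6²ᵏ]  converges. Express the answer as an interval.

[-4/3, 4/3]

The ratio of consecutive coefficients is [(k³ + 4k + 6)/((k+1)³ + 4(k+1) + 6)] · 3·9/36 → 3/4.
Convergence for |x| · 3/4 < 1, i.e. |x| < 4/3. So R = 4/3.
Endpoint x = 4/3: the series is dominated by a constant times Σ 1/k³, which converges (p = 3 > 1).
Endpoint x = -4/3: the terms are on the order of 1/k³, so the series converges absolutely by comparison with the p-series (p = 3 > 1).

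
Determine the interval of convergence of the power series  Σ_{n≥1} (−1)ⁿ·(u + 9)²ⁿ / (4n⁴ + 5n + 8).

[-10, -8]

By the ratio test, |a_{n+1}/a_n| = (4n⁴ + 5n + 8)/(4(n+1)⁴ + 5(n+1) + 8) → 1.
Successive powers of (u + 9) differ by 2, so the series converges when |u + 9|² · 1 < 1, i.e. |u + 9| < √(1) = 1. So R = 1.
Endpoint u = -8: absolute convergence follows by limit comparison with Σ 1/n⁴.
At u = -10: the terms are on the order of 1/n⁴, so the series converges absolutely by comparison with the p-series (p = 4 > 1).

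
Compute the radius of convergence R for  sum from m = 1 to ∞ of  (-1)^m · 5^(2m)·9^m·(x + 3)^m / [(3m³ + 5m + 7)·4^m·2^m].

Apply the ratio test: |a_{m+1}| / |a_m| = [(3m³ + 5m + 7)/(3(m+1)³ + 5(m+1) + 7)] · 25·9/(4·2), which tends to 225/8 as m → ∞.
The series converges when 225/8 · |x + 3| < 1, giving R = 8/225.

R = 8/225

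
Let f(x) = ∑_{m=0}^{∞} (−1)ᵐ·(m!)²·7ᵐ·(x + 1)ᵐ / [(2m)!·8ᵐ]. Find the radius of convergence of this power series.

Apply the ratio test: |a_{m+1}| / |a_m| = (m+1)²/[(2m+1)·(2m+2)] · 7/8, which tends to 7/32 as m → ∞.
The series converges when 7/32 · |x + 1| < 1, giving R = 32/7.

R = 32/7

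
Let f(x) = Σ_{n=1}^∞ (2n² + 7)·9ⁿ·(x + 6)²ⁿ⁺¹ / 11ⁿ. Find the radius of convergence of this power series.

R = √11/3

The ratio of consecutive coefficients is [(2(n+1)² + 7)/(2n² + 7)] · 9/11 → 9/11.
Successive powers of (x + 6) differ by 2, so the series converges when |x + 6|² · 9/11 < 1, i.e. |x + 6| < √(11/9). So R = √11/3.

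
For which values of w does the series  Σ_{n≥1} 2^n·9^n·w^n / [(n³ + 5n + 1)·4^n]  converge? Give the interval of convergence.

Ratio test: |a_{n+1}/a_n| = [(n³ + 5n + 1)/((n+1)³ + 5(n+1) + 1)] · 2·9/4 → 9/2 as n → ∞.
The series converges when 9/2 · |w| < 1, giving R = 2/9.
At w = 2/9: absolute convergence follows by limit comparison with Σ 1/n³.
Check w = -2/9: the series is dominated by a constant times Σ 1/n³, which converges (p = 3 > 1).

[-2/9, 2/9]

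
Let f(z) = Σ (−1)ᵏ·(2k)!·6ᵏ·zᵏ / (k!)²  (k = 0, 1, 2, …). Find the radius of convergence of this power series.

R = 1/24

The ratio of consecutive coefficients is (2k+1)·(2k+2)/(k+1)² · 6 → 24.
Hence the series converges for |z| < 1/(24) = 1/24, so the radius of convergence is 1/24.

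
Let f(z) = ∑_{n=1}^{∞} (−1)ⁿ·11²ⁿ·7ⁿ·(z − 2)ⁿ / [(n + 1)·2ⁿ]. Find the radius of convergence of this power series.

R = 2/847

Apply the ratio test: |a_{n+1}| / |a_n| = [(n + 1)/((n+1) + 1)] · 121·7/2, which tends to 847/2 as n → ∞.
Hence the series converges for |z − 2| < 1/(847/2) = 2/847, so the radius of convergence is 2/847.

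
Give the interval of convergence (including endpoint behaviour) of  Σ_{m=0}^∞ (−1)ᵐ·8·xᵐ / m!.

(−∞, ∞)

The ratio of consecutive coefficients is 8/8 · 1/(m+1) → 0.
The ratio tends to 0 regardless of x, hence R = ∞.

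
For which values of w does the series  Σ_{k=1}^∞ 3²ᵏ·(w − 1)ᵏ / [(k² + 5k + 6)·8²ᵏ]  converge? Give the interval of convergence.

[-55/9, 73/9]

Ratio test: |a_{k+1}/a_k| = [(k² + 5k + 6)/((k+1)² + 5(k+1) + 6)] · 9/64 → 9/64 as k → ∞.
The series converges when 9/64 · |w − 1| < 1, giving R = 64/9.
When w = 73/9, the terms are on the order of 1/k², so the series converges absolutely by comparison with the p-series (p = 2 > 1).
Check w = -55/9: absolute convergence follows by limit comparison with Σ 1/k².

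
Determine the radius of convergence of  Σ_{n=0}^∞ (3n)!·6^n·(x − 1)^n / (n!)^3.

R = 1/162

Apply the ratio test: |a_{n+1}| / |a_n| = (3n+1)·(3n+2)·(3n+3)/(n+1)³ · 6, which tends to 162 as n → ∞.
Thus R = 1/(162) = 1/162.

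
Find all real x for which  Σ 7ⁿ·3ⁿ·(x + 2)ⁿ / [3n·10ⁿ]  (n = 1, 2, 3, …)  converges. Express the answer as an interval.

[-52/21, -32/21)

The ratio of consecutive coefficients is [3n/3(n+1)] · 7·3/10 → 21/10.
Convergence for |x + 2| · 21/10 < 1, i.e. |x + 2| < 10/21. So R = 10/21.
Endpoint x = -32/21: comparison with the harmonic series Σ 1/n shows the series diverges.
At x = -52/21: convergence follows from the alternating series test (terms decrease monotonically to 0).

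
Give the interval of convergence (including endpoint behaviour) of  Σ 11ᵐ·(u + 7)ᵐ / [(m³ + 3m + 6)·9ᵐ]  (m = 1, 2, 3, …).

[-86/11, -68/11]

Apply the ratio test: |a_{m+1}| / |a_m| = [(m³ + 3m + 6)/((m+1)³ + 3(m+1) + 6)] · 11/9, which tends to 11/9 as m → ∞.
Hence the series converges for |u + 7| < 1/(11/9) = 9/11, so the radius of convergence is 9/11.
At u = -68/11: the series is dominated by a constant times Σ 1/m³, which converges (p = 3 > 1).
At u = -86/11: the series is dominated by a constant times Σ 1/m³, which converges (p = 3 > 1).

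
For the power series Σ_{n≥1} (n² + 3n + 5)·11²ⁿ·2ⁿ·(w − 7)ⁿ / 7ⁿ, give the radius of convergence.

The ratio of consecutive coefficients is [((n+1)² + 3(n+1) + 5)/(n² + 3n + 5)] · 121·2/7 → 242/7.
Convergence for |w − 7| · 242/7 < 1, i.e. |w − 7| < 7/242. So R = 7/242.

R = 7/242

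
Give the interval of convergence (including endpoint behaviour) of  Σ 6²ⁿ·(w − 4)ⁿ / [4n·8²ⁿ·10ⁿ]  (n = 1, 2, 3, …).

By the ratio test, |a_{n+1}/a_n| = [4n/4(n+1)] · 36/(64·10) → 9/160.
Convergence for |w − 4| · 9/160 < 1, i.e. |w − 4| < 160/9. So R = 160/9.
Check w = 196/9: the terms behave like c/n; limit comparison with the harmonic series gives divergence.
When w = -124/9, an alternating series whose terms decrease to 0 in absolute value, so it converges by the Leibniz criterion.

[-124/9, 196/9)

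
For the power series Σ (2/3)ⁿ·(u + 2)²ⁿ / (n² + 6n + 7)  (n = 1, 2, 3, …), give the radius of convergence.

R = √6/2

Ratio test: |a_{n+1}/a_n| = [(n² + 6n + 7)/((n+1)² + 6(n+1) + 7)] · 2/3 → 2/3 as n → ∞.
Successive powers of (u + 2) differ by 2, so the series converges when |u + 2|² · 2/3 < 1, i.e. |u + 2| < √(3/2). So R = √6/2.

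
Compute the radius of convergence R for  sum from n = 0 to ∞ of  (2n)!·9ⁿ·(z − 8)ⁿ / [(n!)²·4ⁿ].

R = 1/9

The ratio of consecutive coefficients is (2n+1)·(2n+2)/(n+1)² · 9/4 → 9.
Hence the series converges for |z − 8| < 1/(9) = 1/9, so the radius of convergence is 1/9.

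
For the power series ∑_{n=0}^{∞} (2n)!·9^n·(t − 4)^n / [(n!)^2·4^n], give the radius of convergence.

R = 1/9

Apply the ratio test: |a_{n+1}| / |a_n| = (2n+1)·(2n+2)/(n+1)² · 9/4, which tends to 9 as n → ∞.
Hence the series converges for |t − 4| < 1/(9) = 1/9, so the radius of convergence is 1/9.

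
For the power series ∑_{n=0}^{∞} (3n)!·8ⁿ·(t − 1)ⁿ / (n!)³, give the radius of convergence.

R = 1/216

Apply the ratio test: |a_{n+1}| / |a_n| = (3n+1)·(3n+2)·(3n+3)/(n+1)³ · 8, which tends to 216 as n → ∞.
Hence the series converges for |t − 1| < 1/(216) = 1/216, so the radius of convergence is 1/216.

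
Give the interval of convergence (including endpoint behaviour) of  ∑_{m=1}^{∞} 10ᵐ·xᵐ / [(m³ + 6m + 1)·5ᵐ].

Apply the ratio test: |a_{m+1}| / |a_m| = [(m³ + 6m + 1)/((m+1)³ + 6(m+1) + 1)] · 10/5, which tends to 2 as m → ∞.
Thus R = 1/(2) = 1/2.
At x = 1/2: the series is dominated by a constant times Σ 1/m³, which converges (p = 3 > 1).
At x = -1/2: the series is dominated by a constant times Σ 1/m³, which converges (p = 3 > 1).

[-1/2, 1/2]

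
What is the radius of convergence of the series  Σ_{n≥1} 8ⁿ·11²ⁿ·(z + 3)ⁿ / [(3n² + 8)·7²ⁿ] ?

Ratio test: |a_{n+1}/a_n| = [(3n² + 8)/(3(n+1)² + 8)] · 8·121/49 → 968/49 as n → ∞.
Hence the series converges for |z + 3| < 1/(968/49) = 49/968, so the radius of convergence is 49/968.

R = 49/968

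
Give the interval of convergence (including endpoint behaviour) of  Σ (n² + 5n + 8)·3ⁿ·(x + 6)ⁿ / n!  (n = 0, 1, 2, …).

(−∞, ∞)

Apply the ratio test: |a_{n+1}| / |a_n| = ((n+1)² + 5(n+1) + 8)/(n² + 5n + 8) · 3 · 1/(n+1), which tends to 0 as n → ∞.
Since the limit is 0 < 1 for every x, the series converges on all of ℝ and R = ∞.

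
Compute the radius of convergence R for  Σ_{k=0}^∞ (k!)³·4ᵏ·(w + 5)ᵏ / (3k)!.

R = 27/4

Ratio test: |a_{k+1}/a_k| = (k+1)³/[(3k+1)·(3k+2)·(3k+3)] · 4 → 4/27 as k → ∞.
Thus R = 1/(4/27) = 27/4.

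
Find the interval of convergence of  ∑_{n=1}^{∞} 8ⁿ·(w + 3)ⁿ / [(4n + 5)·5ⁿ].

[-29/8, -19/8)

By the ratio test, |a_{n+1}/a_n| = [(4n + 5)/(4(n+1) + 5)] · 8/5 → 8/5.
Hence the series converges for |w + 3| < 1/(8/5) = 5/8, so the radius of convergence is 5/8.
When w = -19/8, the terms behave like c/n; limit comparison with the harmonic series gives divergence.
Check w = -29/8: the terms alternate in sign and decrease monotonically to 0 in absolute value (size ~ c/n), so the alternating series test gives convergence.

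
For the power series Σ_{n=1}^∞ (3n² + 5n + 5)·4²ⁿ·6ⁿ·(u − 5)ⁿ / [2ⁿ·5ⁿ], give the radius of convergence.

R = 5/48

The ratio of consecutive coefficients is [(3(n+1)² + 5(n+1) + 5)/(3n² + 5n + 5)] · 16·6/(2·5) → 48/5.
The series converges when 48/5 · |u − 5| < 1, giving R = 5/48.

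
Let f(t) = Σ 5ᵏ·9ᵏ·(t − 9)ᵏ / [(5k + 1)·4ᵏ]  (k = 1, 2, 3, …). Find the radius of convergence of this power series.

R = 4/45

The ratio of consecutive coefficients is [(5k + 1)/(5(k+1) + 1)] · 5·9/4 → 45/4.
Thus R = 1/(45/4) = 4/45.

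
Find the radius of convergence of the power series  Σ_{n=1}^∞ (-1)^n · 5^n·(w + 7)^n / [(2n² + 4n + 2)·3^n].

R = 3/5

Ratio test: |a_{n+1}/a_n| = [(2n² + 4n + 2)/(2(n+1)² + 4(n+1) + 2)] · 5/3 → 5/3 as n → ∞.
Convergence for |w + 7| · 5/3 < 1, i.e. |w + 7| < 3/5. So R = 3/5.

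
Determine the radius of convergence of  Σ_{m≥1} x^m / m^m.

Applying the root test, |a_m|^(1/m) = 1/m → 0.
Since the m-th root of |a_m| tends to 0, the series converges for all real x; R = ∞.

R = ∞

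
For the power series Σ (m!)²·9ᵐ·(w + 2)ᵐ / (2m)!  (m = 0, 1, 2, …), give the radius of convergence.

The ratio of consecutive coefficients is (m+1)²/[(2m+1)·(2m+2)] · 9 → 9/4.
Convergence for |w + 2| · 9/4 < 1, i.e. |w + 2| < 4/9. So R = 4/9.

R = 4/9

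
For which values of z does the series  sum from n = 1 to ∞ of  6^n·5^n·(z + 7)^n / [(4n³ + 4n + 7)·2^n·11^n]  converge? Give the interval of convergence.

[-116/15, -94/15]

Apply the ratio test: |a_{n+1}| / |a_n| = [(4n³ + 4n + 7)/(4(n+1)³ + 4(n+1) + 7)] · 6·5/(2·11), which tends to 15/11 as n → ∞.
The series converges when 15/11 · |z + 7| < 1, giving R = 11/15.
At z = -94/15: the series is dominated by a constant times Σ 1/n³, which converges (p = 3 > 1).
Check z = -116/15: the terms are on the order of 1/n³, so the series converges absolutely by comparison with the p-series (p = 3 > 1).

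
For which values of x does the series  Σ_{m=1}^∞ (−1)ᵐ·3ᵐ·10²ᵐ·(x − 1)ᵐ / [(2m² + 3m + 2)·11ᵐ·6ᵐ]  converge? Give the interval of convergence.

By the ratio test, |a_{m+1}/a_m| = [(2m² + 3m + 2)/(2(m+1)² + 3(m+1) + 2)] · 3·100/(11·6) → 50/11.
Hence the series converges for |x − 1| < 1/(50/11) = 11/50, so the radius of convergence is 11/50.
When x = 61/50, the terms are on the order of 1/m², so the series converges absolutely by comparison with the p-series (p = 2 > 1).
At x = 39/50: the series is dominated by a constant times Σ 1/m², which converges (p = 2 > 1).

[39/50, 61/50]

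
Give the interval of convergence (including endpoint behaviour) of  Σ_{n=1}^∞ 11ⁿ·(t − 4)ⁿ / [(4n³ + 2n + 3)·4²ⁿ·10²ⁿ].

Ratio test: |a_{n+1}/a_n| = [(4n³ + 2n + 3)/(4(n+1)³ + 2(n+1) + 3)] · 11/(16·100) → 11/1600 as n → ∞.
Convergence for |t − 4| · 11/1600 < 1, i.e. |t − 4| < 1600/11. So R = 1600/11.
At t = 1644/11: the terms are on the order of 1/n³, so the series converges absolutely by comparison with the p-series (p = 3 > 1).
At t = -1556/11: absolute convergence follows by limit comparison with Σ 1/n³.

[-1556/11, 1644/11]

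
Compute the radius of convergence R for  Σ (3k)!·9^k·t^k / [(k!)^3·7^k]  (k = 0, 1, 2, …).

R = 7/243

Ratio test: |a_{k+1}/a_k| = (3k+1)·(3k+2)·(3k+3)/(k+1)³ · 9/7 → 243/7 as k → ∞.
Hence the series converges for |t| < 1/(243/7) = 7/243, so the radius of convergence is 7/243.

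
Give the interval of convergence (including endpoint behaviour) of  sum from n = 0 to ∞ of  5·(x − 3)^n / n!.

Apply the ratio test: |a_{n+1}| / |a_n| = 5/5 · 1/(n+1), which tends to 0 as n → ∞.
The limit is 0, so the series converges for all x; R = ∞.

(−∞, ∞)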